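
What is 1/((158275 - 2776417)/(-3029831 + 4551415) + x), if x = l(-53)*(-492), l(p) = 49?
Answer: -760792/18342482607 ≈ -4.1477e-5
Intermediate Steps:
x = -24108 (x = 49*(-492) = -24108)
1/((158275 - 2776417)/(-3029831 + 4551415) + x) = 1/((158275 - 2776417)/(-3029831 + 4551415) - 24108) = 1/(-2618142/1521584 - 24108) = 1/(-2618142*1/1521584 - 24108) = 1/(-1309071/760792 - 24108) = 1/(-18342482607/760792) = -760792/18342482607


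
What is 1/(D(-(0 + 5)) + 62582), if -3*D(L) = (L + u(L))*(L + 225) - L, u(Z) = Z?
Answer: 3/189941 ≈ 1.5794e-5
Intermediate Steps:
D(L) = L/3 - 2*L*(225 + L)/3 (D(L) = -((L + L)*(L + 225) - L)/3 = -((2*L)*(225 + L) - L)/3 = -(2*L*(225 + L) - L)/3 = -(-L + 2*L*(225 + L))/3 = L/3 - 2*L*(225 + L)/3)
1/(D(-(0 + 5)) + 62582) = 1/((-(0 + 5))*(-449 - (-2)*(0 + 5))/3 + 62582) = 1/((-1*5)*(-449 - (-2)*5)/3 + 62582) = 1/((⅓)*(-5)*(-449 - 2*(-5)) + 62582) = 1/((⅓)*(-5)*(-449 + 10) + 62582) = 1/((⅓)*(-5)*(-439) + 62582) = 1/(2195/3 + 62582) = 1/(189941/3) = 3/189941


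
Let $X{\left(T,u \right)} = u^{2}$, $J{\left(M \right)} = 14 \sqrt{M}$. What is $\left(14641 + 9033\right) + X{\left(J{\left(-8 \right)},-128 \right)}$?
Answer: $40058$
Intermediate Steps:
$\left(14641 + 9033\right) + X{\left(J{\left(-8 \right)},-128 \right)} = \left(14641 + 9033\right) + \left(-128\right)^{2} = 23674 + 16384 = 40058$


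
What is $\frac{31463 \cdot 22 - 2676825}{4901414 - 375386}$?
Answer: $- \frac{1984639}{4526028} \approx -0.43849$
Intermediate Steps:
$\frac{31463 \cdot 22 - 2676825}{4901414 - 375386} = \frac{692186 - 2676825}{4526028} = \left(-1984639\right) \frac{1}{4526028} = - \frac{1984639}{4526028}$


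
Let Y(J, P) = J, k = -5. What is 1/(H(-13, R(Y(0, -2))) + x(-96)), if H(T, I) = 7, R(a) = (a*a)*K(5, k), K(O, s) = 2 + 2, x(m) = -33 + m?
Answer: -1/122 ≈ -0.0081967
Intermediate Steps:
K(O, s) = 4
R(a) = 4*a**2 (R(a) = (a*a)*4 = a**2*4 = 4*a**2)
1/(H(-13, R(Y(0, -2))) + x(-96)) = 1/(7 + (-33 - 96)) = 1/(7 - 129) = 1/(-122) = -1/122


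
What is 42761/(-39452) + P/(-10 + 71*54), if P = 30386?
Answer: 129408801/18858056 ≈ 6.8623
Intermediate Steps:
42761/(-39452) + P/(-10 + 71*54) = 42761/(-39452) + 30386/(-10 + 71*54) = 42761*(-1/39452) + 30386/(-10 + 3834) = -42761/39452 + 30386/3824 = -42761/39452 + 30386*(1/3824) = -42761/39452 + 15193/1912 = 129408801/18858056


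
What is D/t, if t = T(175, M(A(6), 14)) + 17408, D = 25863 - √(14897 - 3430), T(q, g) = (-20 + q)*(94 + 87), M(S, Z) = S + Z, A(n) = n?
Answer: 25863/45463 - √11467/45463 ≈ 0.56652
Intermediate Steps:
T(q, g) = -3620 + 181*q (T(q, g) = (-20 + q)*181 = -3620 + 181*q)
D = 25863 - √11467 ≈ 25756.
t = 45463 (t = (-3620 + 181*175) + 17408 = (-3620 + 31675) + 17408 = 28055 + 17408 = 45463)
D/t = (25863 - √11467)/45463 = (25863 - √11467)*(1/45463) = 25863/45463 - √11467/45463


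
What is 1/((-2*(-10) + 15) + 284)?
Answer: 1/319 ≈ 0.0031348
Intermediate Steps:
1/((-2*(-10) + 15) + 284) = 1/((20 + 15) + 284) = 1/(35 + 284) = 1/319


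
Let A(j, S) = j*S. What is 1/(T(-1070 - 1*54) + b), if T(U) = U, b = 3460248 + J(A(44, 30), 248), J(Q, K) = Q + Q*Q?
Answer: 1/5202844 ≈ 1.9220e-7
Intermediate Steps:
A(j, S) = S*j
J(Q, K) = Q + Q**2
b = 5203968 (b = 3460248 + (30*44)*(1 + 30*44) = 3460248 + 1320*(1 + 1320) = 3460248 + 1320*1321 = 3460248 + 1743720 = 5203968)
1/(T(-1070 - 1*54) + b) = 1/((-1070 - 1*54) + 5203968) = 1/((-1070 - 54) + 5203968) = 1/(-1124 + 5203968) = 1/5202844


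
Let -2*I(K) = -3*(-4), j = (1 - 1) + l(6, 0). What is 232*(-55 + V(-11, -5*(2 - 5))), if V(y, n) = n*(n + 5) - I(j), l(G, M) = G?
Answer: 58232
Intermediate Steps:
j = 6 (j = (1 - 1) + 6 = 0 + 6 = 6)
I(K) = -6 (I(K) = -(-3)*(-4)/2 = -½*12 = -6)
V(y, n) = 6 + n*(5 + n) (V(y, n) = n*(n + 5) - 1*(-6) = n*(5 + n) + 6 = 6 + n*(5 + n))
232*(-55 + V(-11, -5*(2 - 5))) = 232*(-55 + (6 + (-5*(2 - 5))² + 5*(-5*(2 - 5)))) = 232*(-55 + (6 + (-5*(-3))² + 5*(-5*(-3)))) = 232*(-55 + (6 + 15² + 5*15)) = 232*(-55 + (6 + 225 + 75)) = 232*(-55 + 306) = 232*251 = 58232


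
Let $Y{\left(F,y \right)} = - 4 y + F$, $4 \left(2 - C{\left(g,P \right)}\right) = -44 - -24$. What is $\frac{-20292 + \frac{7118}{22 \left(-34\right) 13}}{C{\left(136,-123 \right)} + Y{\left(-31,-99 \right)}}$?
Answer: $- \frac{98663263}{1808664} \approx -54.55$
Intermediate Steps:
$C{\left(g,P \right)} = 7$ ($C{\left(g,P \right)} = 2 - \frac{-44 - -24}{4} = 2 - \frac{-44 + 24}{4} = 2 - -5 = 2 + 5 = 7$)
$Y{\left(F,y \right)} = F - 4 y$
$\frac{-20292 + \frac{7118}{22 \left(-34\right) 13}}{C{\left(136,-123 \right)} + Y{\left(-31,-99 \right)}} = \frac{-20292 + \frac{7118}{22 \left(-34\right) 13}}{7 - -365} = \frac{-20292 + \frac{7118}{\left(-748\right) 13}}{7 + \left(-31 + 396\right)} = \frac{-20292 + \frac{7118}{-9724}}{7 + 365} = \frac{-20292 + 7118 \left(- \frac{1}{9724}\right)}{372} = \left(-20292 - \frac{3559}{4862}\right) \frac{1}{372} = \left(- \frac{98663263}{4862}\right) \frac{1}{372} = - \frac{98663263}{1808664}$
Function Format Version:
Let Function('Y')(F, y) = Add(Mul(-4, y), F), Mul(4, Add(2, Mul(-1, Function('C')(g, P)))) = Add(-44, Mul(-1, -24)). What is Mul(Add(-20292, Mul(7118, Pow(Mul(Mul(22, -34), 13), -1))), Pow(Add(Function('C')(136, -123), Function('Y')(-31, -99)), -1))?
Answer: Rational(-98663263, 1808664) ≈ -54.550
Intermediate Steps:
Function('C')(g, P) = 7 (Function('C')(g, P) = Add(2, Mul(Rational(-1, 4), Add(-44, Mul(-1, -24)))) = Add(2, Mul(Rational(-1, 4), Add(-44, 24))) = Add(2, Mul(Rational(-1, 4), -20)) = Add(2, 5) = 7)
Function('Y')(F, y) = Add(F, Mul(-4, y))
Mul(Add(-20292, Mul(7118, Pow(Mul(Mul(22, -34), 13), -1))), Pow(Add(Function('C')(136, -123), Function('Y')(-31, -99)), -1)) = Mul(Add(-20292, Mul(7118, Pow(Mul(Mul(22, -34), 13), -1))), Pow(Add(7, Add(-31, Mul(-4, -99))), -1)) = Mul(Add(-20292, Mul(7118, Pow(Mul(-748, 13), -1))), Pow(Add(7, Add(-31, 396)), -1)) = Mul(Add(-20292, Mul(7118, Pow(-9724, -1))), Pow(Add(7, 365), -1)) = Mul(Add(-20292, Mul(7118, Rational(-1, 9724))), Pow(372, -1)) = Mul(Add(-20292, Rational(-3559, 4862)), Rational(1, 372)) = Mul(Rational(-98663263, 4862), Rational(1, 372)) = Rational(-98663263, 1808664)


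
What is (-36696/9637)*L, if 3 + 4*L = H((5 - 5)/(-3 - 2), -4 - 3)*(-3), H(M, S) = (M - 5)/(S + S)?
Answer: 261459/67459 ≈ 3.8758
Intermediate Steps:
H(M, S) = (-5 + M)/(2*S) (H(M, S) = (-5 + M)/((2*S)) = (-5 + M)*(1/(2*S)) = (-5 + M)/(2*S))
L = -57/56 (L = -3/4 + (((-5 + (5 - 5)/(-3 - 2))/(2*(-4 - 3)))*(-3))/4 = -3/4 + (((1/2)*(-5 + 0/(-5))/(-7))*(-3))/4 = -3/4 + (((1/2)*(-1/7)*(-5 + 0*(-1/5)))*(-3))/4 = -3/4 + (((1/2)*(-1/7)*(-5 + 0))*(-3))/4 = -3/4 + (((1/2)*(-1/7)*(-5))*(-3))/4 = -3/4 + ((5/14)*(-3))/4 = -3/4 + (1/4)*(-15/14) = -3/4 - 15/56 = -57/56 ≈ -1.0179)
(-36696/9637)*L = -36696/9637*(-57/56) = 261459/67459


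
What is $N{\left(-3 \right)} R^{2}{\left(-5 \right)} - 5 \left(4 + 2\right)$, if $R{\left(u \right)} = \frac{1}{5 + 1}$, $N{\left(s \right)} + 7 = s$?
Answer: $- \frac{545}{18} \approx -30.278$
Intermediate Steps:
$N{\left(s \right)} = -7 + s$
$R{\left(u \right)} = \frac{1}{6}$
$N{\left(-3 \right)} R^{2}{\left(-5 \right)} - 5 \left(4 + 2\right) = \frac{-7 - 3}{36} - 5 \left(4 + 2\right) = \left(-10\right) \frac{1}{36} - 30 = - \frac{5}{18} - 30 = - \frac{545}{18}$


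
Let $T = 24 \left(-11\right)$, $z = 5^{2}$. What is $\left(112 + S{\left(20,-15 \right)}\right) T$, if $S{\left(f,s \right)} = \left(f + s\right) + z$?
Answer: $-37488$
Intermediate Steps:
$z = 25$
$S{\left(f,s \right)} = 25 + f + s$ ($S{\left(f,s \right)} = \left(f + s\right) + 25 = 25 + f + s$)
$T = -264$
$\left(112 + S{\left(20,-15 \right)}\right) T = \left(112 + \left(25 + 20 - 15\right)\right) \left(-264\right) = \left(112 + 30\right) \left(-264\right) = 142 \left(-264\right) = -37488$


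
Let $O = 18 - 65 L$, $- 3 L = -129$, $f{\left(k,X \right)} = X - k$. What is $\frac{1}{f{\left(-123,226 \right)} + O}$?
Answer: $- \frac{1}{2428} \approx -0.00041186$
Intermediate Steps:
$L = 43$ ($L = \left(- \frac{1}{3}\right) \left(-129\right) = 43$)
$O = -2777$ ($O = 18 - 2795 = -2777$)
$\frac{1}{f{\left(-123,226 \right)} + O} = \frac{1}{\left(226 - -123\right) - 2777} = \frac{1}{\left(226 + 123\right) - 2777} = \frac{1}{349 - 2777} = \frac{1}{-2428} = - \frac{1}{2428}$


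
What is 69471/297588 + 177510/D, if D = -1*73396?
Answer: -3977162697/1820147404 ≈ -2.1851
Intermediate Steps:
D = -73396
69471/297588 + 177510/D = 69471/297588 + 177510/(-73396) = 69471*(1/297588) + 177510*(-1/73396) = 23157/99196 - 88755/36698 = -3977162697/1820147404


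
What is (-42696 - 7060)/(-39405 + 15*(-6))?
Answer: 49756/39495 ≈ 1.2598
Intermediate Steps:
(-42696 - 7060)/(-39405 + 15*(-6)) = -49756/(-39405 - 90) = -49756/(-39495) = -49756*(-1/39495) = 49756/39495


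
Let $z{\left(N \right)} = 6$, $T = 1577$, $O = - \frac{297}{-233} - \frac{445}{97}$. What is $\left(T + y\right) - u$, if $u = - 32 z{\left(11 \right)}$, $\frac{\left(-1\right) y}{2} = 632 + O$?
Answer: $\frac{11563257}{22601} \approx 511.63$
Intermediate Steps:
$O = - \frac{74876}{22601}$ ($O = \left(-297\right) \left(- \frac{1}{233}\right) - \frac{445}{97} = \frac{297}{233} - \frac{445}{97} = - \frac{74876}{22601} \approx -3.313$)
$y = - \frac{28417912}{22601}$ ($y = - 2 \left(632 - \frac{74876}{22601}\right) = \left(-2\right) \frac{14208956}{22601} = - \frac{28417912}{22601} \approx -1257.4$)
$u = -192$ ($u = \left(-32\right) 6 = -192$)
$\left(T + y\right) - u = \left(1577 - \frac{28417912}{22601}\right) - -192 = \frac{7223865}{22601} + 192 = \frac{11563257}{22601}$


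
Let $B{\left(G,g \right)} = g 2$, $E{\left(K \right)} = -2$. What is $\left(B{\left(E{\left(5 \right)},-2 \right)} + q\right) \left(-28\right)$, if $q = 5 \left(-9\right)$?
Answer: $1372$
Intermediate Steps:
$B{\left(G,g \right)} = 2 g$
$q = -45$
$\left(B{\left(E{\left(5 \right)},-2 \right)} + q\right) \left(-28\right) = \left(2 \left(-2\right) - 45\right) \left(-28\right) = \left(-4 - 45\right) \left(-28\right) = \left(-49\right) \left(-28\right) = 1372$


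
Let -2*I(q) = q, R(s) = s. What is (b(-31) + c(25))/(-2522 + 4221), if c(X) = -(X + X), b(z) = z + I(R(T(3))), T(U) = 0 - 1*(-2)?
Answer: -82/1699 ≈ -0.048264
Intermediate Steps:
T(U) = 2 (T(U) = 0 + 2 = 2)
I(q) = -q/2
b(z) = -1 + z (b(z) = z - ½*2 = z - 1 = -1 + z)
c(X) = -2*X
(b(-31) + c(25))/(-2522 + 4221) = ((-1 - 31) - 2*25)/(-2522 + 4221) = (-32 - 50)/1699 = -82*1/1699 = -82/1699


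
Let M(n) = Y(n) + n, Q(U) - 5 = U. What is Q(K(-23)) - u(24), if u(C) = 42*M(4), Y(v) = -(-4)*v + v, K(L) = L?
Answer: -1026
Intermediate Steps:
Y(v) = 5*v (Y(v) = 4*v + v = 5*v)
Q(U) = 5 + U
M(n) = 6*n (M(n) = 5*n + n = 6*n)
u(C) = 1008 (u(C) = 42*(6*4) = 42*24 = 1008)
Q(K(-23)) - u(24) = (5 - 23) - 1*1008 = -18 - 1008 = -1026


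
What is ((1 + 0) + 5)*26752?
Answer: 160512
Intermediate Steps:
((1 + 0) + 5)*26752 = (1 + 5)*26752 = 6*26752 = 160512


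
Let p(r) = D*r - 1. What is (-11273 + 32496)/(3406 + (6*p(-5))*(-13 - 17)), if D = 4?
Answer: 21223/7186 ≈ 2.9534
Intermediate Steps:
p(r) = -1 + 4*r (p(r) = 4*r - 1 = -1 + 4*r)
(-11273 + 32496)/(3406 + (6*p(-5))*(-13 - 17)) = (-11273 + 32496)/(3406 + (6*(-1 + 4*(-5)))*(-13 - 17)) = 21223/(3406 + (6*(-1 - 20))*(-30)) = 21223/(3406 + (6*(-21))*(-30)) = 21223/(3406 - 126*(-30)) = 21223/(3406 + 3780) = 21223/7186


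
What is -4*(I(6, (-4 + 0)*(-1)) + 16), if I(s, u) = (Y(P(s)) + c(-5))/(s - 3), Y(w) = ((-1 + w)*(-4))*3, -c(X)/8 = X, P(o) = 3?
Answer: -256/3 ≈ -85.333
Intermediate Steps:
c(X) = -8*X
Y(w) = 12 - 12*w (Y(w) = (4 - 4*w)*3 = 12 - 12*w)
I(s, u) = 16/(-3 + s) (I(s, u) = ((12 - 12*3) - 8*(-5))/(s - 3) = ((12 - 36) + 40)/(-3 + s) = (-24 + 40)/(-3 + s) = 16/(-3 + s))
-4*(I(6, (-4 + 0)*(-1)) + 16) = -4*(16/(-3 + 6) + 16) = -4*(16/3 + 16) = -4*64/3 = -256/3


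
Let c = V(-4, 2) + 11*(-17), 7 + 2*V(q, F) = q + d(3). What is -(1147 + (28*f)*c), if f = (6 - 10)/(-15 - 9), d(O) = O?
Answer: -767/3 ≈ -255.67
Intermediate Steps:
f = 1/6 (f = -4/(-24) = -4*(-1/24) = 1/6 ≈ 0.16667)
V(q, F) = -2 + q/2 (V(q, F) = -7/2 + (q + 3)/2 = -7/2 + (3 + q)/2 = -7/2 + (3/2 + q/2) = -2 + q/2)
c = -191 (c = (-2 + (1/2)*(-4)) + 11*(-17) = (-2 - 2) - 187 = -4 - 187 = -191)
-(1147 + (28*f)*c) = -(1147 + (28*(1/6))*(-191)) = -(1147 + (14/3)*(-191)) = -(1147 - 2674/3) = -1*767/3 = -767/3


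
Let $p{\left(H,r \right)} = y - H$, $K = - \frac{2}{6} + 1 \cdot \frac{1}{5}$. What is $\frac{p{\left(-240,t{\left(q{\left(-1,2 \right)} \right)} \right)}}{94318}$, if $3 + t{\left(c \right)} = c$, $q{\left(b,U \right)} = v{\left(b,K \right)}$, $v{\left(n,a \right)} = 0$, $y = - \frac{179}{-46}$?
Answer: $\frac{11219}{4338628} \approx 0.0025858$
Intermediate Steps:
$y = \frac{179}{46}$ ($y = \left(-179\right) \left(- \frac{1}{46}\right) = \frac{179}{46} \approx 3.8913$)
$K = - \frac{2}{15}$ ($K = \left(-2\right) \frac{1}{6} + 1 \cdot \frac{1}{5} = - \frac{1}{3} + \frac{1}{5} = - \frac{2}{15} \approx -0.13333$)
$q{\left(b,U \right)} = 0$
$t{\left(c \right)} = -3 + c$
$p{\left(H,r \right)} = \frac{179}{46} - H$
$\frac{p{\left(-240,t{\left(q{\left(-1,2 \right)} \right)} \right)}}{94318} = \frac{\frac{179}{46} - -240}{94318} = \left(\frac{179}{46} + 240\right) \frac{1}{94318} = \frac{11219}{46} \cdot \frac{1}{94318} = \frac{11219}{4338628}$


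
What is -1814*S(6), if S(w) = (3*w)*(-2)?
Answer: 65304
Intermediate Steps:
S(w) = -6*w
-1814*S(6) = -(-10884)*6 = -1814*(-36) = 65304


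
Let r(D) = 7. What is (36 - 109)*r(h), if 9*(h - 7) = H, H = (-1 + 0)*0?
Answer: -511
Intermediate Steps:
H = 0 (H = -1*0 = 0)
h = 7 (h = 7 + (1/9)*0 = 7 + 0 = 7)
(36 - 109)*r(h) = (36 - 109)*7 = -73*7 = -511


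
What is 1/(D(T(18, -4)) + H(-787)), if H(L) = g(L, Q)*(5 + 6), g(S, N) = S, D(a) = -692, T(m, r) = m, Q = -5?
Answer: -1/9349 ≈ -0.00010696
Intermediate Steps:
H(L) = 11*L (H(L) = L*(5 + 6) = L*11 = 11*L)
1/(D(T(18, -4)) + H(-787)) = 1/(-692 + 11*(-787)) = 1/(-692 - 8657) = 1/(-9349) = -1/9349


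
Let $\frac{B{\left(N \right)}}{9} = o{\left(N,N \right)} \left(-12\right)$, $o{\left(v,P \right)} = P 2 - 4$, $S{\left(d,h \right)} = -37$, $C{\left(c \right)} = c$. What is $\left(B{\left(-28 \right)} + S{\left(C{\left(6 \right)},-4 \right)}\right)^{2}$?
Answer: $41512249$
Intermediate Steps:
$o{\left(v,P \right)} = -4 + 2 P$ ($o{\left(v,P \right)} = 2 P - 4 = -4 + 2 P$)
$B{\left(N \right)} = 432 - 216 N$ ($B{\left(N \right)} = 9 \left(-4 + 2 N\right) \left(-12\right) = 9 \left(48 - 24 N\right) = 432 - 216 N$)
$\left(B{\left(-28 \right)} + S{\left(C{\left(6 \right)},-4 \right)}\right)^{2} = \left(\left(432 - -6048\right) - 37\right)^{2} = \left(\left(432 + 6048\right) - 37\right)^{2} = \left(6480 - 37\right)^{2} = 6443^{2} = 41512249$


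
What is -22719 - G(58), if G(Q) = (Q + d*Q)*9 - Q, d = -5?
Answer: -20573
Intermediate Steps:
G(Q) = -37*Q (G(Q) = (Q - 5*Q)*9 - Q = -4*Q*9 - Q = -36*Q - Q = -37*Q)
-22719 - G(58) = -22719 - (-37)*58 = -22719 - 1*(-2146) = -22719 + 2146 = -20573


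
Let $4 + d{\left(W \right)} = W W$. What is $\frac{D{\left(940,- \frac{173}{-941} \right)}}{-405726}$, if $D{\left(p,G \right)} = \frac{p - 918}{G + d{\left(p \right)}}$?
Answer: $- \frac{10351}{168673283257767} \approx -6.1367 \cdot 10^{-11}$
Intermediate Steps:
$d{\left(W \right)} = -4 + W^{2}$ ($d{\left(W \right)} = -4 + W W = -4 + W^{2}$)
$D{\left(p,G \right)} = \frac{-918 + p}{-4 + G + p^{2}}$ ($D{\left(p,G \right)} = \frac{p - 918}{G + \left(-4 + p^{2}\right)} = \frac{-918 + p}{-4 + G + p^{2}}$)
$\frac{D{\left(940,- \frac{173}{-941} \right)}}{-405726} = \frac{\frac{1}{-4 - \frac{173}{-941} + 940^{2}} \left(-918 + 940\right)}{-405726} = \frac{1}{-4 - - \frac{173}{941} + 883600} \cdot 22 \left(- \frac{1}{405726}\right) = \frac{1}{-4 + \frac{173}{941} + 883600} \cdot 22 \left(- \frac{1}{405726}\right) = \frac{1}{\frac{831464009}{941}} \cdot 22 \left(- \frac{1}{405726}\right) = \frac{941}{831464009} \cdot 22 \left(- \frac{1}{405726}\right) = \frac{20702}{831464009} \left(- \frac{1}{405726}\right) = - \frac{10351}{168673283257767}$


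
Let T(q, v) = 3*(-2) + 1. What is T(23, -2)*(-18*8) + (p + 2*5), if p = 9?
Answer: 739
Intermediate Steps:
T(q, v) = -5 (T(q, v) = -6 + 1 = -5)
T(23, -2)*(-18*8) + (p + 2*5) = -(-90)*8 + (9 + 2*5) = -5*(-144) + (9 + 10) = 720 + 19 = 739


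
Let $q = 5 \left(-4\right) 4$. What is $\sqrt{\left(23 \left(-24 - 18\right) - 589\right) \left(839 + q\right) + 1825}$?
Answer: $2 i \sqrt{294605} \approx 1085.6 i$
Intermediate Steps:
$q = -80$ ($q = \left(-20\right) 4 = -80$)
$\sqrt{\left(23 \left(-24 - 18\right) - 589\right) \left(839 + q\right) + 1825} = \sqrt{\left(23 \left(-24 - 18\right) - 589\right) \left(839 - 80\right) + 1825} = \sqrt{\left(23 \left(-42\right) - 589\right) 759 + 1825} = \sqrt{\left(-966 - 589\right) 759 + 1825} = \sqrt{\left(-1555\right) 759 + 1825} = \sqrt{-1180245 + 1825} = \sqrt{-1178420} = 2 i \sqrt{294605}$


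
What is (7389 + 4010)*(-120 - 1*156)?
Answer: -3146124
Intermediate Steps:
(7389 + 4010)*(-120 - 1*156) = 11399*(-120 - 156) = 11399*(-276) = -3146124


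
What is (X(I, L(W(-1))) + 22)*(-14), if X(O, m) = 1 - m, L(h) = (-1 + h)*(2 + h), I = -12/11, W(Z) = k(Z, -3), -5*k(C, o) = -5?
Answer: -322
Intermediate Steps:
k(C, o) = 1 (k(C, o) = -1/5*(-5) = 1)
W(Z) = 1
I = -12/11 (I = -12*1/11 = -12/11 ≈ -1.0909)
(X(I, L(W(-1))) + 22)*(-14) = ((1 - (-2 + 1 + 1**2)) + 22)*(-14) = ((1 - (-2 + 1 + 1)) + 22)*(-14) = ((1 - 1*0) + 22)*(-14) = ((1 + 0) + 22)*(-14) = (1 + 22)*(-14) = 23*(-14) = -322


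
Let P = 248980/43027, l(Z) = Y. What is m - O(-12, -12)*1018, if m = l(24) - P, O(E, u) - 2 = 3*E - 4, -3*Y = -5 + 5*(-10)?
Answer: 4994988949/129081 ≈ 38697.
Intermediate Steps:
Y = 55/3 (Y = -(-5 + 5*(-10))/3 = -(-5 - 50)/3 = -⅓*(-55) = 55/3 ≈ 18.333)
l(Z) = 55/3
P = 248980/43027 (P = 248980*(1/43027) = 248980/43027 ≈ 5.7866)
O(E, u) = -2 + 3*E (O(E, u) = 2 + (3*E - 4) = 2 + (-4 + 3*E) = -2 + 3*E)
m = 1619545/129081 (m = 55/3 - 1*248980/43027 = 55/3 - 248980/43027 = 1619545/129081 ≈ 12.547)
m - O(-12, -12)*1018 = 1619545/129081 - (-2 + 3*(-12))*1018 = 1619545/129081 - (-2 - 36)*1018 = 1619545/129081 - (-38)*1018 = 1619545/129081 - 1*(-38684) = 1619545/129081 + 38684 = 4994988949/129081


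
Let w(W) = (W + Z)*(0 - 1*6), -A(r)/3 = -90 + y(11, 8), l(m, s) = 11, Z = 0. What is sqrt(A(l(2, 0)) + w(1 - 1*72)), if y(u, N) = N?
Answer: 4*sqrt(42) ≈ 25.923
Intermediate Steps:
A(r) = 246 (A(r) = -3*(-90 + 8) = -3*(-82) = 246)
w(W) = -6*W (w(W) = (W + 0)*(0 - 1*6) = W*(0 - 6) = W*(-6) = -6*W)
sqrt(A(l(2, 0)) + w(1 - 1*72)) = sqrt(246 - 6*(1 - 1*72)) = sqrt(246 - 6*(1 - 72)) = sqrt(246 - 6*(-71)) = sqrt(246 + 426) = sqrt(672) = 4*sqrt(42)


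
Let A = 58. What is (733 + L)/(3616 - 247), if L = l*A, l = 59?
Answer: 1385/1123 ≈ 1.2333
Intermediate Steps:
L = 3422 (L = 59*58 = 3422)
(733 + L)/(3616 - 247) = (733 + 3422)/(3616 - 247) = 4155/3369 = 4155*(1/3369) = 1385/1123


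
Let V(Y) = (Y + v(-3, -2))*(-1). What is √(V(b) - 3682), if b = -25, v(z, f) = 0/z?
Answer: I*√3657 ≈ 60.473*I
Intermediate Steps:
v(z, f) = 0
V(Y) = -Y (V(Y) = (Y + 0)*(-1) = Y*(-1) = -Y)
√(V(b) - 3682) = √(-1*(-25) - 3682) = √(25 - 3682) = √(-3657) = I*√3657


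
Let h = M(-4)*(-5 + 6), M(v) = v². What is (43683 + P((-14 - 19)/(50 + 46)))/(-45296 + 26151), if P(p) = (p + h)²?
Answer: -44982393/19604480 ≈ -2.2945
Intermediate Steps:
h = 16 (h = (-4)²*(-5 + 6) = 16*1 = 16)
P(p) = (16 + p)² (P(p) = (p + 16)² = (16 + p)²)
(43683 + P((-14 - 19)/(50 + 46)))/(-45296 + 26151) = (43683 + (16 + (-14 - 19)/(50 + 46))²)/(-45296 + 26151) = (43683 + (16 - 33/96)²)/(-19145) = (43683 + (16 - 33*1/96)²)*(-1/19145) = (43683 + (16 - 11/32)²)*(-1/19145) = (43683 + (501/32)²)*(-1/19145) = (43683 + 251001/1024)*(-1/19145) = (44982393/1024)*(-1/19145) = -44982393/19604480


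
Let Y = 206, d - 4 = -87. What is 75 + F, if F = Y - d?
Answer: 364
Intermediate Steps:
d = -83 (d = 4 - 87 = -83)
F = 289 (F = 206 - 1*(-83) = 206 + 83 = 289)
75 + F = 75 + 289 = 364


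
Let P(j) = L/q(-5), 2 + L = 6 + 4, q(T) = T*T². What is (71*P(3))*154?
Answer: -87472/125 ≈ -699.78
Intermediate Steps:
q(T) = T³
L = 8 (L = -2 + (6 + 4) = -2 + 10 = 8)
P(j) = -8/125 (P(j) = 8/((-5)³) = 8/(-125) = 8*(-1/125) = -8/125)
(71*P(3))*154 = (71*(-8/125))*154 = -568/125*154 = -87472/125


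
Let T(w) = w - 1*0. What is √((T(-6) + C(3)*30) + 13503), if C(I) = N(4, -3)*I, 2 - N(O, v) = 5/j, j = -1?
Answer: √14127 ≈ 118.86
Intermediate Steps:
T(w) = w (T(w) = w + 0 = w)
N(O, v) = 7 (N(O, v) = 2 - 5/(-1) = 2 - 5*(-1) = 2 - 1*(-5) = 2 + 5 = 7)
C(I) = 7*I
√((T(-6) + C(3)*30) + 13503) = √((-6 + (7*3)*30) + 13503) = √((-6 + 21*30) + 13503) = √((-6 + 630) + 13503) = √(624 + 13503) = √14127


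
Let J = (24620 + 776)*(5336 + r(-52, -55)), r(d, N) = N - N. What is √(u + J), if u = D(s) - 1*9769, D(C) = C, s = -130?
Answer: √135503157 ≈ 11641.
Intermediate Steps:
r(d, N) = 0
J = 135513056 (J = (24620 + 776)*(5336 + 0) = 25396*5336 = 135513056)
u = -9899 (u = -130 - 1*9769 = -130 - 9769 = -9899)
√(u + J) = √(-9899 + 135513056) = √135503157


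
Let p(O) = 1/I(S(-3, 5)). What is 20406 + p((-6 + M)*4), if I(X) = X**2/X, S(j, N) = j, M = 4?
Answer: 61217/3 ≈ 20406.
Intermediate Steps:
I(X) = X
p(O) = -1/3 (p(O) = 1/(-3) = -1/3)
20406 + p((-6 + M)*4) = 20406 - 1/3 = 61217/3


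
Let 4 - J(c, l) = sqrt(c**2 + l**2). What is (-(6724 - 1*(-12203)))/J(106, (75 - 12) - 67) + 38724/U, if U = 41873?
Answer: 901305987/117621257 + 18927*sqrt(2813)/5618 ≈ 186.35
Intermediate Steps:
J(c, l) = 4 - sqrt(c**2 + l**2)
(-(6724 - 1*(-12203)))/J(106, (75 - 12) - 67) + 38724/U = (-(6724 - 1*(-12203)))/(4 - sqrt(106**2 + ((75 - 12) - 67)**2)) + 38724/41873 = (-(6724 + 12203))/(4 - sqrt(11236 + (63 - 67)**2)) + 38724*(1/41873) = (-1*18927)/(4 - sqrt(11236 + (-4)**2)) + 38724/41873 = -18927/(4 - sqrt(11236 + 16)) + 38724/41873 = -18927/(4 - sqrt(11252)) + 38724/41873 = -18927/(4 - 2*sqrt(2813)) + 38724/41873 = 38724/41873 - 18927/(4 - 2*sqrt(2813))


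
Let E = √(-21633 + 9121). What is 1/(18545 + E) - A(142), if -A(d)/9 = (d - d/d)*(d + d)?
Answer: 123950829435197/343929537 - 4*I*√782/343929537 ≈ 3.604e+5 - 3.2523e-7*I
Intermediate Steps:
E = 4*I*√782 (E = √(-12512) = 4*I*√782 ≈ 111.86*I)
A(d) = -18*d*(-1 + d) (A(d) = -9*(d - d/d)*(d + d) = -9*(d - 1*1)*2*d = -9*(d - 1)*2*d = -9*(-1 + d)*2*d = -18*d*(-1 + d))
1/(18545 + E) - A(142) = 1/(18545 + 4*I*√782) - 18*142*(1 - 1*142) = 1/(18545 + 4*I*√782) - 18*142*(1 - 142) = 1/(18545 + 4*I*√782) - 18*142*(-141) = 1/(18545 + 4*I*√782) - 1*(-360396) = 1/(18545 + 4*I*√782) + 360396 = 360396 + 1/(18545 + 4*I*√782)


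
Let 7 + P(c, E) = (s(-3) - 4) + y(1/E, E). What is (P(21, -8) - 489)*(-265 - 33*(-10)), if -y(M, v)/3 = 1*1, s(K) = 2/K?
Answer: -98215/3 ≈ -32738.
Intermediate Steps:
y(M, v) = -3
P(c, E) = -44/3 (P(c, E) = -7 + ((2/(-3) - 4) - 3) = -7 + ((2*(-⅓) - 4) - 3) = -7 + ((-⅔ - 4) - 3) = -7 + (-14/3 - 3) = -7 - 23/3 = -44/3)
(P(21, -8) - 489)*(-265 - 33*(-10)) = (-44/3 - 489)*(-265 - 33*(-10)) = -1511*(-265 + 330)/3 = -1511/3*65 = -98215/3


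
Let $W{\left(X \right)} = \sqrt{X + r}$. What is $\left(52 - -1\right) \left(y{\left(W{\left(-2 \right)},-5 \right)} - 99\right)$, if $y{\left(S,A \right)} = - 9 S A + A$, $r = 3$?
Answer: $-3127$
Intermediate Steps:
$W{\left(X \right)} = \sqrt{3 + X}$ ($W{\left(X \right)} = \sqrt{X + 3} = \sqrt{3 + X}$)
$y{\left(S,A \right)} = A - 9 A S$ ($y{\left(S,A \right)} = - 9 A S + A = A - 9 A S$)
$\left(52 - -1\right) \left(y{\left(W{\left(-2 \right)},-5 \right)} - 99\right) = \left(52 - -1\right) \left(- 5 \left(1 - 9 \sqrt{3 - 2}\right) - 99\right) = \left(52 + 1\right) \left(- 5 \left(1 - 9 \sqrt{1}\right) - 99\right) = 53 \left(- 5 \left(1 - 9\right) - 99\right) = 53 \left(\left(-5\right) \left(-8\right) - 99\right) = 53 \left(40 - 99\right) = 53 \left(-59\right) = -3127$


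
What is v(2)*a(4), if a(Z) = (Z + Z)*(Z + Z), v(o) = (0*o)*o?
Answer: 0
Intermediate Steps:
v(o) = 0 (v(o) = 0*o = 0)
a(Z) = 4*Z**2 (a(Z) = (2*Z)*(2*Z) = 4*Z**2)
v(2)*a(4) = 0*(4*4**2) = 0*(4*16) = 0*64 = 0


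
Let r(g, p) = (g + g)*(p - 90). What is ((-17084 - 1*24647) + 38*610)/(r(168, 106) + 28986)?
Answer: -18551/34362 ≈ -0.53987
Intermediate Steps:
r(g, p) = 2*g*(-90 + p) (r(g, p) = (2*g)*(-90 + p) = 2*g*(-90 + p))
((-17084 - 1*24647) + 38*610)/(r(168, 106) + 28986) = ((-17084 - 1*24647) + 38*610)/(2*168*(-90 + 106) + 28986) = ((-17084 - 24647) + 23180)/(2*168*16 + 28986) = (-41731 + 23180)/(5376 + 28986) = -18551/34362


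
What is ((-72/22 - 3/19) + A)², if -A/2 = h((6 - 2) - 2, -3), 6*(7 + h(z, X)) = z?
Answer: 38551681/393129 ≈ 98.064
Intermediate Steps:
h(z, X) = -7 + z/6
A = 40/3 (A = -2*(-7 + ((6 - 2) - 2)/6) = -2*(-7 + (4 - 2)/6) = -2*(-7 + (⅙)*2) = -2*(-7 + ⅓) = -2*(-20/3) = 40/3 ≈ 13.333)
((-72/22 - 3/19) + A)² = ((-72/22 - 3/19) + 40/3)² = ((-72*1/22 - 3*1/19) + 40/3)² = ((-36/11 - 3/19) + 40/3)² = (-717/209 + 40/3)² = (6209/627)² = 38551681/393129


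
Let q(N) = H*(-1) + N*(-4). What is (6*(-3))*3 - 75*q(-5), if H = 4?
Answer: -1254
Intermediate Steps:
q(N) = -4 - 4*N (q(N) = 4*(-1) + N*(-4) = -4 - 4*N)
(6*(-3))*3 - 75*q(-5) = (6*(-3))*3 - 75*(-4 - 4*(-5)) = -18*3 - 75*(-4 + 20) = -54 - 75*16 = -54 - 1200 = -1254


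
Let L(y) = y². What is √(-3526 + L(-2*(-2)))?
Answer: 3*I*√390 ≈ 59.245*I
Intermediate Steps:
√(-3526 + L(-2*(-2))) = √(-3526 + (-2*(-2))²) = √(-3526 + 4²) = √(-3526 + 16) = √(-3510) = 3*I*√390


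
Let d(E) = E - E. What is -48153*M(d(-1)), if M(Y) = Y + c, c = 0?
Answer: 0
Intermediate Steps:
d(E) = 0
M(Y) = Y (M(Y) = Y + 0 = Y)
-48153*M(d(-1)) = -48153*0 = 0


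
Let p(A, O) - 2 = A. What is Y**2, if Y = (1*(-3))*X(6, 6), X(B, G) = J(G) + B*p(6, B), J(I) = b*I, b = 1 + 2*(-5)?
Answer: 324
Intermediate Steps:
p(A, O) = 2 + A
b = -9 (b = 1 - 10 = -9)
J(I) = -9*I
X(B, G) = -9*G + 8*B (X(B, G) = -9*G + B*(2 + 6) = -9*G + B*8 = -9*G + 8*B)
Y = 18 (Y = (1*(-3))*(-9*6 + 8*6) = -3*(-54 + 48) = -3*(-6) = 18)
Y**2 = 18**2 = 324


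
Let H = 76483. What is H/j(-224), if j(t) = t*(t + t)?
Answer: 76483/100352 ≈ 0.76215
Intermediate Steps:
j(t) = 2*t² (j(t) = t*(2*t) = 2*t²)
H/j(-224) = 76483/((2*(-224)²)) = 76483/((2*50176)) = 76483/100352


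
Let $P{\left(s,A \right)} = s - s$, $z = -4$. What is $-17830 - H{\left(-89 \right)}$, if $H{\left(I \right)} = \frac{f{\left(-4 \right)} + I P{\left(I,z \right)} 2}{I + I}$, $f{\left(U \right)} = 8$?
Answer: $- \frac{1586866}{89} \approx -17830.0$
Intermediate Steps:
$P{\left(s,A \right)} = 0$
$H{\left(I \right)} = \frac{4}{I}$ ($H{\left(I \right)} = \frac{8 + I 0 \cdot 2}{I + I} = \frac{8 + 0 \cdot 2}{2 I} = \left(8 + 0\right) \frac{1}{2 I} = 8 \frac{1}{2 I} = \frac{4}{I}$)
$-17830 - H{\left(-89 \right)} = -17830 - \frac{4}{-89} = -17830 - 4 \left(- \frac{1}{89}\right) = -17830 - - \frac{4}{89} = -17830 + \frac{4}{89} = - \frac{1586866}{89}$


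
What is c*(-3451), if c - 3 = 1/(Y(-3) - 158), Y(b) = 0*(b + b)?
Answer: -1632323/158 ≈ -10331.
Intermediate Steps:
Y(b) = 0 (Y(b) = 0*(2*b) = 0)
c = 473/158 (c = 3 + 1/(0 - 158) = 3 + 1/(-158) = 3 - 1/158 = 473/158 ≈ 2.9937)
c*(-3451) = (473/158)*(-3451) = -1632323/158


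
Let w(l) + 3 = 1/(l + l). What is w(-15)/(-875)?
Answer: 13/3750 ≈ 0.0034667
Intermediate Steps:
w(l) = -3 + 1/(2*l) (w(l) = -3 + 1/(l + l) = -3 + 1/(2*l))
w(-15)/(-875) = (-3 + (1/2)/(-15))/(-875) = (-3 + (1/2)*(-1/15))*(-1/875) = (-3 - 1/30)*(-1/875) = -91/30*(-1/875) = 13/3750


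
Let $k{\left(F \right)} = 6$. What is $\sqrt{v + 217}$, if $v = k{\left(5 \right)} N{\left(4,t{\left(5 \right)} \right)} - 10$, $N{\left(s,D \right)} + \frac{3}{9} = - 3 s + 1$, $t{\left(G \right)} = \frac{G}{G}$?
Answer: $\sqrt{139} \approx 11.79$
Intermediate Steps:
$t{\left(G \right)} = 1$
$N{\left(s,D \right)} = \frac{2}{3} - 3 s$ ($N{\left(s,D \right)} = - \frac{1}{3} - \left(-1 + 3 s\right) = \frac{2}{3} - 3 s$)
$v = -78$ ($v = 6 \left(\frac{2}{3} - 12\right) - 10 = 6 \left(- \frac{34}{3}\right) - 10 = -68 - 10 = -78$)
$\sqrt{v + 217} = \sqrt{-78 + 217} = \sqrt{139}$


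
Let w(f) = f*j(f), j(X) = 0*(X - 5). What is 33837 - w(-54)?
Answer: 33837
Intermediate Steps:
j(X) = 0 (j(X) = 0*(-5 + X) = 0)
w(f) = 0 (w(f) = f*0 = 0)
33837 - w(-54) = 33837 - 1*0 = 33837 + 0 = 33837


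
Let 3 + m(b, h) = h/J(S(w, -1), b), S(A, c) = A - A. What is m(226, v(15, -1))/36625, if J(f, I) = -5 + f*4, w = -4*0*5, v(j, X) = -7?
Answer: -8/183125 ≈ -4.3686e-5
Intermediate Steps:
w = 0 (w = 0*5 = 0)
S(A, c) = 0
J(f, I) = -5 + 4*f
m(b, h) = -3 - h/5 (m(b, h) = -3 + h/(-5 + 4*0) = -3 + h/(-5 + 0) = -3 + h/(-5) = -3 + h*(-1/5) = -3 - h/5)
m(226, v(15, -1))/36625 = (-3 - 1/5*(-7))/36625 = (-3 + 7/5)*(1/36625) = -8/5*1/36625 = -8/183125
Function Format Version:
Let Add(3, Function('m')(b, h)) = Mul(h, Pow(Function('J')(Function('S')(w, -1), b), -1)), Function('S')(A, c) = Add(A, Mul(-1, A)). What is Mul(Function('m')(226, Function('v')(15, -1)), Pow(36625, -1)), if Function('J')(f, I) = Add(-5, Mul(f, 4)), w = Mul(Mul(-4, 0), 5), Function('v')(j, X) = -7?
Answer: Rational(-8, 183125) ≈ -4.3686e-5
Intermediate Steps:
w = 0 (w = Mul(0, 5) = 0)
Function('S')(A, c) = 0
Function('J')(f, I) = Add(-5, Mul(4, f))
Function('m')(b, h) = Add(-3, Mul(Rational(-1, 5), h)) (Function('m')(b, h) = Add(-3, Mul(h, Pow(Add(-5, Mul(4, 0)), -1))) = Add(-3, Mul(h, Pow(Add(-5, 0), -1))) = Add(-3, Mul(h, Pow(-5, -1))) = Add(-3, Mul(h, Rational(-1, 5))) = Add(-3, Mul(Rational(-1, 5), h)))
Mul(Function('m')(226, Function('v')(15, -1)), Pow(36625, -1)) = Mul(Add(-3, Mul(Rational(-1, 5), -7)), Pow(36625, -1)) = Mul(Add(-3, Rational(7, 5)), Rational(1, 36625)) = Mul(Rational(-8, 5), Rational(1, 36625)) = Rational(-8, 183125)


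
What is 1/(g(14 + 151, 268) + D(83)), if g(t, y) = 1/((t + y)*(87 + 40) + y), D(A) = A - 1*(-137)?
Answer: 55259/12156981 ≈ 0.0045455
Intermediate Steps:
D(A) = 137 + A (D(A) = A + 137 = 137 + A)
g(t, y) = 1/(127*t + 128*y) (g(t, y) = 1/((t + y)*127 + y) = 1/((127*t + 127*y) + y) = 1/(127*t + 128*y))
1/(g(14 + 151, 268) + D(83)) = 1/(1/(127*(14 + 151) + 128*268) + (137 + 83)) = 1/(1/(127*165 + 34304) + 220) = 1/(1/(20955 + 34304) + 220) = 1/(1/55259 + 220) = 1/(12156981/55259) = 55259/12156981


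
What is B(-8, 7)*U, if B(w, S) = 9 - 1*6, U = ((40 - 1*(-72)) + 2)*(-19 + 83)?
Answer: 21888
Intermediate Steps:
U = 7296 (U = ((40 + 72) + 2)*64 = (112 + 2)*64 = 114*64 = 7296)
B(w, S) = 3 (B(w, S) = 9 - 6 = 3)
B(-8, 7)*U = 3*7296 = 21888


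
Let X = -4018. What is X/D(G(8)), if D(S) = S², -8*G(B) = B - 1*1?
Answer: -5248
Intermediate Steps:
G(B) = ⅛ - B/8 (G(B) = -(B - 1*1)/8 = -(B - 1)/8 = -(-1 + B)/8 = ⅛ - B/8)
X/D(G(8)) = -4018/(⅛ - ⅛*8)² = -4018/(⅛ - 1)² = -4018/((-7/8)²) = -4018/49/64 = -4018*64/49 = -5248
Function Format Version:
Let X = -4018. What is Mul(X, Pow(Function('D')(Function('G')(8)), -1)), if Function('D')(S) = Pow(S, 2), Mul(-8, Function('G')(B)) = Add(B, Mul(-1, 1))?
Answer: -5248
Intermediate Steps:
Function('G')(B) = Add(Rational(1, 8), Mul(Rational(-1, 8), B)) (Function('G')(B) = Mul(Rational(-1, 8), Add(B, Mul(-1, 1))) = Mul(Rational(-1, 8), Add(B, -1)) = Mul(Rational(-1, 8), Add(-1, B)) = Add(Rational(1, 8), Mul(Rational(-1, 8), B)))
Mul(X, Pow(Function('D')(Function('G')(8)), -1)) = Mul(-4018, Pow(Pow(Add(Rational(1, 8), Mul(Rational(-1, 8), 8)), 2), -1)) = Mul(-4018, Pow(Pow(Add(Rational(1, 8), -1), 2), -1)) = Mul(-4018, Pow(Pow(Rational(-7, 8), 2), -1)) = Mul(-4018, Pow(Rational(49, 64), -1)) = Mul(-4018, Rational(64, 49)) = -5248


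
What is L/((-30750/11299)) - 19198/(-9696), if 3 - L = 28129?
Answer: 2088033329/202000 ≈ 10337.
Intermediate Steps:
L = -28126 (L = 3 - 1*28129 = 3 - 28129 = -28126)
L/((-30750/11299)) - 19198/(-9696) = -28126/((-30750/11299)) - 19198/(-9696) = -28126/((-30750*1/11299)) - 19198*(-1/9696) = -28126/(-30750/11299) + 9599/4848 = -28126*(-11299/30750) + 9599/4848 = 3875557/375 + 9599/4848 = 2088033329/202000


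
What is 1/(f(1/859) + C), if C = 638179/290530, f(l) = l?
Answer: 249565270/548486291 ≈ 0.45501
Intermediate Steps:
C = 638179/290530 (C = 638179*(1/290530) = 638179/290530 ≈ 2.1966)
1/(f(1/859) + C) = 1/(1/859 + 638179/290530) = 1/(548486291/249565270) = 249565270/548486291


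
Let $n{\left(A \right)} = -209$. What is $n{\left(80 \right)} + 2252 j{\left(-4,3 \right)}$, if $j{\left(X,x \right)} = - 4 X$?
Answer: $35823$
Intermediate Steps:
$n{\left(80 \right)} + 2252 j{\left(-4,3 \right)} = -209 + 2252 \left(\left(-4\right) \left(-4\right)\right) = -209 + 2252 \cdot 16 = -209 + 36032 = 35823$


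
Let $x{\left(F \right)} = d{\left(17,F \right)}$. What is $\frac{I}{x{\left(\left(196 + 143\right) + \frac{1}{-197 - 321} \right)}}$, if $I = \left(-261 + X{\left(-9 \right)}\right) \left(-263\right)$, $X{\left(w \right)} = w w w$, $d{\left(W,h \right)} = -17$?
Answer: $- \frac{260370}{17} \approx -15316.0$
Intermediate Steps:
$X{\left(w \right)} = w^{3}$ ($X{\left(w \right)} = w^{2} w = w^{3}$)
$x{\left(F \right)} = -17$
$I = 260370$ ($I = \left(-261 + \left(-9\right)^{3}\right) \left(-263\right) = \left(-261 - 729\right) \left(-263\right) = \left(-990\right) \left(-263\right) = 260370$)
$\frac{I}{x{\left(\left(196 + 143\right) + \frac{1}{-197 - 321} \right)}} = \frac{260370}{-17} = 260370 \left(- \frac{1}{17}\right) = - \frac{260370}{17}$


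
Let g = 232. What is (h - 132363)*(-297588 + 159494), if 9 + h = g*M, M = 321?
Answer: 7995642600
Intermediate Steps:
h = 74463 (h = -9 + 232*321 = -9 + 74472 = 74463)
(h - 132363)*(-297588 + 159494) = (74463 - 132363)*(-297588 + 159494) = -57900*(-138094) = 7995642600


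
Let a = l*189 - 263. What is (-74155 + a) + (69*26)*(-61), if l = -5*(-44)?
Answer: -142272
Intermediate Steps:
l = 220
a = 41317 (a = 220*189 - 263 = 41580 - 263 = 41317)
(-74155 + a) + (69*26)*(-61) = (-74155 + 41317) + (69*26)*(-61) = -32838 + 1794*(-61) = -32838 - 109434 = -142272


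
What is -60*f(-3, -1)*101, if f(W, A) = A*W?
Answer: -18180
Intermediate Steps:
-60*f(-3, -1)*101 = -(-60)*(-3)*101 = -60*3*101 = -180*101 = -18180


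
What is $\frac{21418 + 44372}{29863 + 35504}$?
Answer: $\frac{7310}{7263} \approx 1.0065$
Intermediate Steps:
$\frac{21418 + 44372}{29863 + 35504} = \frac{65790}{65367} = 65790 \cdot \frac{1}{65367} = \frac{7310}{7263}$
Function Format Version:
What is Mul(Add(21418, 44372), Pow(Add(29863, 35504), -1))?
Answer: Rational(7310, 7263) ≈ 1.0065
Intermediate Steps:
Mul(Add(21418, 44372), Pow(Add(29863, 35504), -1)) = Mul(65790, Pow(65367, -1)) = Mul(65790, Rational(1, 65367)) = Rational(7310, 7263)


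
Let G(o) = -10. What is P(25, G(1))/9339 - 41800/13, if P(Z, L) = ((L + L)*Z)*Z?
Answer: -390532700/121407 ≈ -3216.7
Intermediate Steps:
P(Z, L) = 2*L*Z² (P(Z, L) = ((2*L)*Z)*Z = (2*L*Z)*Z = 2*L*Z²)
P(25, G(1))/9339 - 41800/13 = (2*(-10)*25²)/9339 - 41800/13 = (2*(-10)*625)*(1/9339) - 41800*1/13 = -12500*1/9339 - 41800/13 = -12500/9339 - 41800/13 = -390532700/121407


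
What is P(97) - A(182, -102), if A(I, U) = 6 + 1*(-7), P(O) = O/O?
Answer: 2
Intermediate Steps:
P(O) = 1
A(I, U) = -1 (A(I, U) = 6 - 7 = -1)
P(97) - A(182, -102) = 1 - 1*(-1) = 1 + 1 = 2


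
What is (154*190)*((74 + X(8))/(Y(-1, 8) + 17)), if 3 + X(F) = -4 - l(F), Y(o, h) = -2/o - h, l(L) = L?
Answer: 156940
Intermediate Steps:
Y(o, h) = -h - 2/o
X(F) = -7 - F (X(F) = -3 + (-4 - F) = -7 - F)
(154*190)*((74 + X(8))/(Y(-1, 8) + 17)) = (154*190)*((74 + (-7 - 1*8))/((-1*8 - 2/(-1)) + 17)) = 29260*((74 + (-7 - 8))/((-8 - 2*(-1)) + 17)) = 29260*((74 - 15)/((-8 + 2) + 17)) = 29260*(59/(-6 + 17)) = 29260*(59/11) = 156940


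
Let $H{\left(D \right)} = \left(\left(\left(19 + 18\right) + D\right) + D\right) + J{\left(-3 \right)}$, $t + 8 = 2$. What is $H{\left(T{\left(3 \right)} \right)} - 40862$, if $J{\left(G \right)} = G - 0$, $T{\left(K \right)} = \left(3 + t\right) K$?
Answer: $-40846$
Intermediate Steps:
$t = -6$ ($t = -8 + 2 = -6$)
$T{\left(K \right)} = - 3 K$ ($T{\left(K \right)} = \left(3 - 6\right) K = - 3 K$)
$J{\left(G \right)} = G$ ($J{\left(G \right)} = G + 0 = G$)
$H{\left(D \right)} = 34 + 2 D$ ($H{\left(D \right)} = \left(\left(\left(19 + 18\right) + D\right) + D\right) - 3 = \left(\left(37 + D\right) + D\right) - 3 = \left(37 + 2 D\right) - 3 = 34 + 2 D$)
$H{\left(T{\left(3 \right)} \right)} - 40862 = \left(34 + 2 \left(\left(-3\right) 3\right)\right) - 40862 = \left(34 + 2 \left(-9\right)\right) - 40862 = \left(34 - 18\right) - 40862 = 16 - 40862 = -40846$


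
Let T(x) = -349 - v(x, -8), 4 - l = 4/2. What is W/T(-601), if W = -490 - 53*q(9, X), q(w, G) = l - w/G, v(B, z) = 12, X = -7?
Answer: 4649/2527 ≈ 1.8397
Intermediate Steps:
l = 2 (l = 4 - 4/2 = 4 - 1*2 = 4 - 2 = 2)
q(w, G) = 2 - w/G
T(x) = -361 (T(x) = -349 - 1*12 = -349 - 12 = -361)
W = -4649/7 (W = -490 - 53*(2 - 1*9/(-7)) = -490 - 53*(2 - 1*9*(-1/7)) = -490 - 53*(2 + 9/7) = -490 - 53*23/7 = -490 - 1219/7 = -4649/7 ≈ -664.14)
W/T(-601) = -4649/7/(-361) = -4649/7*(-1/361) = 4649/2527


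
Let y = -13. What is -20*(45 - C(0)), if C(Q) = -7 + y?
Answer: -1300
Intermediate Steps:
C(Q) = -20 (C(Q) = -7 - 13 = -20)
-20*(45 - C(0)) = -20*(45 - 1*(-20)) = -20*(45 + 20) = -20*65 = -1300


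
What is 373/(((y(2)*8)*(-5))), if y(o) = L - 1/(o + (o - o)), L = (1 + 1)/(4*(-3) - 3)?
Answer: 1119/76 ≈ 14.724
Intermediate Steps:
L = -2/15 (L = 2/(-12 - 3) = 2/(-15) = 2*(-1/15) = -2/15 ≈ -0.13333)
y(o) = -2/15 - 1/o (y(o) = -2/15 - 1/(o + (o - o)) = -2/15 - 1/(o + 0) = -2/15 - 1/o)
373/(((y(2)*8)*(-5))) = 373/((((-2/15 - 1/2)*8)*(-5))) = 373/((((-2/15 - 1*½)*8)*(-5))) = 373/((((-2/15 - ½)*8)*(-5))) = 373/((-19/30*8*(-5))) = 373/((-76/15*(-5))) = 373/(76/3) = 373*(3/76) = 1119/76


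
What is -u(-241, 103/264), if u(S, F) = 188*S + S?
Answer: 45549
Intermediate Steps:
u(S, F) = 189*S
-u(-241, 103/264) = -189*(-241) = -1*(-45549) = 45549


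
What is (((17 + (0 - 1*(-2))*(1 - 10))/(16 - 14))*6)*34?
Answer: -102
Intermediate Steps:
(((17 + (0 - 1*(-2))*(1 - 10))/(16 - 14))*6)*34 = (((17 + (0 + 2)*(-9))/2)*6)*34 = (((17 + 2*(-9))*(1/2))*6)*34 = (((17 - 18)*(1/2))*6)*34 = (-1*1/2*6)*34 = -1/2*6*34 = -3*34 = -102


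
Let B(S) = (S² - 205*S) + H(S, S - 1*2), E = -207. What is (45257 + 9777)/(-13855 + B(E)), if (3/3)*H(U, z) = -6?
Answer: 55034/71423 ≈ 0.77054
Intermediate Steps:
H(U, z) = -6
B(S) = -6 + S² - 205*S (B(S) = (S² - 205*S) - 6 = -6 + S² - 205*S)
(45257 + 9777)/(-13855 + B(E)) = (45257 + 9777)/(-13855 + (-6 + (-207)² - 205*(-207))) = 55034/(-13855 + (-6 + 42849 + 42435)) = 55034/(-13855 + 85278) = 55034/71423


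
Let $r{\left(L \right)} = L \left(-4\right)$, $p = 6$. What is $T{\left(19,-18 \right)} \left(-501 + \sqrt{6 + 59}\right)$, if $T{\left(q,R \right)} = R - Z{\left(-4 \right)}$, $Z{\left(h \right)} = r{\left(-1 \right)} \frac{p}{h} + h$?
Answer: $4008 - 8 \sqrt{65} \approx 3943.5$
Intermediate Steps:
$r{\left(L \right)} = - 4 L$
$Z{\left(h \right)} = h + \frac{24}{h}$ ($Z{\left(h \right)} = \left(-4\right) \left(-1\right) \frac{6}{h} + h = 4 \frac{6}{h} + h = \frac{24}{h} + h = h + \frac{24}{h}$)
$T{\left(q,R \right)} = 10 + R$ ($T{\left(q,R \right)} = R - \left(-4 + \frac{24}{-4}\right) = R - \left(-4 + 24 \left(- \frac{1}{4}\right)\right) = R - \left(-4 - 6\right) = R - -10 = R + 10 = 10 + R$)
$T{\left(19,-18 \right)} \left(-501 + \sqrt{6 + 59}\right) = \left(10 - 18\right) \left(-501 + \sqrt{6 + 59}\right) = - 8 \left(-501 + \sqrt{65}\right) = 4008 - 8 \sqrt{65}$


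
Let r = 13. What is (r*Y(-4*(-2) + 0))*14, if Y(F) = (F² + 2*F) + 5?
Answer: 15470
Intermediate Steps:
Y(F) = 5 + F² + 2*F
(r*Y(-4*(-2) + 0))*14 = (13*(5 + (-4*(-2) + 0)² + 2*(-4*(-2) + 0)))*14 = (13*(5 + (8 + 0)² + 2*(8 + 0)))*14 = (13*(5 + 8² + 2*8))*14 = (13*(5 + 64 + 16))*14 = (13*85)*14 = 1105*14 = 15470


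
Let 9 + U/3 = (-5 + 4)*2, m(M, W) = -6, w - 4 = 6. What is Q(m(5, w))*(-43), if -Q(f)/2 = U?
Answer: -2838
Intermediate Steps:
w = 10 (w = 4 + 6 = 10)
U = -33 (U = -27 + 3*((-5 + 4)*2) = -27 + 3*(-1*2) = -27 + 3*(-2) = -27 - 6 = -33)
Q(f) = 66 (Q(f) = -2*(-33) = 66)
Q(m(5, w))*(-43) = 66*(-43) = -2838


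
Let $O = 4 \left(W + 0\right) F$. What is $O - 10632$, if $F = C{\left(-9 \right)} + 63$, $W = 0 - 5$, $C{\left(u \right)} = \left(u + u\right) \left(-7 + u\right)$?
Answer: $-17652$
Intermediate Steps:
$C{\left(u \right)} = 2 u \left(-7 + u\right)$
$W = -5$
$F = 351$ ($F = 2 \left(-9\right) \left(-7 - 9\right) + 63 = 2 \left(-9\right) \left(-16\right) + 63 = 288 + 63 = 351$)
$O = -7020$ ($O = 4 \left(-5 + 0\right) 351 = 4 \left(-5\right) 351 = \left(-20\right) 351 = -7020$)
$O - 10632 = -7020 - 10632 = -17652$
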